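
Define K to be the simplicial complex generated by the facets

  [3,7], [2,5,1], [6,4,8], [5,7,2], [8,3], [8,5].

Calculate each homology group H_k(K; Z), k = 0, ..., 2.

Order the vertices as 1 < 2 < 3 < 4 < 5 < 6 < 7 < 8. Listing each simplex with vertices in this order, K has dimension 2 with simplices:

  0-simplices (8): [1], [2], [3], [4], [5], [6], [7], [8]
  1-simplices (11): [1,2], [1,5], [2,5], [2,7], [3,7], [3,8], [4,6], [4,8], [5,7], [5,8], [6,8]
  2-simplices (3): [1,2,5], [2,5,7], [4,6,8]

Hence C_0 ≅ Z^8, C_1 ≅ Z^11, C_2 ≅ Z^3.

Boundary ∂_1: C_1 → C_0 is given by ∂[p,q] = [q] − [p].
The resulting 8×11 matrix has rank 7, and its Smith normal form has invariant factors (1,1,1,1,1,1,1).

Boundary ∂_2: C_2 → C_1 maps a triangle to the signed sum of its edges. For instance
  ∂[4,6,8] = [6,8] − [4,8] + [4,6],
  ∂[1,2,5] = [2,5] − [1,5] + [1,2].
The resulting 11×3 matrix has rank 3, and its Smith normal form has invariant factors (1,1,1).

Reading off H_k = ker ∂_k / im ∂_{k+1}:

  H_0: rank C_0 − rank ∂_1 = 8 − 7 = 1, and the invariant factors of ∂_1 are all 1, so H_0 ≅ Z.
  H_1: rank ker ∂_1 − rank ∂_2 = (11 − 7) − 3 = 1, and the invariant factors of ∂_2 are all 1, so H_1 ≅ Z.
  H_2: rank ker ∂_2 − rank ∂_3 = (3 − 3) − 0 = 0, and there is no ∂_3, so H_2 ≅ 0.

H_0 ≅ Z,  H_1 ≅ Z,  H_2 = 0.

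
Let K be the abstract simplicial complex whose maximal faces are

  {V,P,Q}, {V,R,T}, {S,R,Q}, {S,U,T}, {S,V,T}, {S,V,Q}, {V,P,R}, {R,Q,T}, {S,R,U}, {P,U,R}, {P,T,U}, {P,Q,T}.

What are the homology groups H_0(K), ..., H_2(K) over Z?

H_0 = Z,  H_1 = Z/2,  H_2 = 0.

Order the vertices as P < Q < R < S < T < U < V. Listing each simplex with vertices in this order, K has dimension 2 with simplices:

  0-simplices (7): P, Q, R, S, T, U, V
  1-simplices (18): PQ, PR, PT, PU, PV, QR, QS, QT, QV, RS, RT, RU, RV, ST, SU, SV, TU, TV
  2-simplices (12): PQT, PQV, PRU, PRV, PTU, QRS, QRT, QSV, RSU, RTV, STU, STV

giving chain groups C_0 ≅ Z^7, C_1 ≅ Z^18, C_2 ≅ Z^12.

The boundary map ∂_1: C_1 → C_0 maps an edge to its endpoints' difference, ∂[p,q] = q − p.
This gives a 7×18 integer matrix of rank 6; reducing to Smith normal form yields diagonal entries (1,1,1,1,1,1).

Boundary ∂_2: C_2 → C_1 sends each 2-simplex [p,q,r] to [q,r] − [p,r] + [p,q]. For instance
  ∂RSU = SU − RU + RS,
  ∂PQV = QV − PV + PQ.
As a 18×12 matrix over Z this has rank 12, with invariant factors (1,1,1,1,1,1,1,1,1,1,1,2).

Reading off H_k = ker ∂_k / im ∂_{k+1}:

  H_0: rank C_0 − rank ∂_1 = 7 − 6 = 1, and the invariant factors of ∂_1 are all 1, so H_0 ≅ Z.
  H_1: rank ker ∂_1 − rank ∂_2 = (18 − 6) − 12 = 0, and ∂_2 has invariant factor 2 > 1, so H_1 ≅ Z/2.
  H_2: rank ker ∂_2 − rank ∂_3 = (12 − 12) − 0 = 0, and there is no ∂_3, so H_2 ≅ 0.

As a check, the Euler characteristic is 7 − 18 + 12 = 1, which agrees with 1 − 0 + 0 = 1.
(K is a triangulation of the real projective plane RP^2.)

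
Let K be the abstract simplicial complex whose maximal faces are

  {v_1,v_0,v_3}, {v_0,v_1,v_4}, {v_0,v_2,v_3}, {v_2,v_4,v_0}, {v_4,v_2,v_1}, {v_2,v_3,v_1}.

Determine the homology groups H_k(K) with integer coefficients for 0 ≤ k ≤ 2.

H_0 ≅ Z,  H_1 = 0,  H_2 ≅ Z.

Fix the vertex order v_0 < v_1 < v_2 < v_3 < v_4 and write every simplex with vertices in increasing order. Then dim K = 2 and the simplices of K are:

  0-simplices (5): [v_0], [v_1], [v_2], [v_3], [v_4]
  1-simplices (9): [v_0,v_1], [v_0,v_2], [v_0,v_3], [v_0,v_4], [v_1,v_2], [v_1,v_3], [v_1,v_4], [v_2,v_3], [v_2,v_4]
  2-simplices (6): [v_0,v_1,v_3], [v_0,v_1,v_4], [v_0,v_2,v_3], [v_0,v_2,v_4], [v_1,v_2,v_3], [v_1,v_2,v_4]

giving chain groups C_0 ≅ Z^5, C_1 ≅ Z^9, C_2 ≅ Z^6.

∂_1: C_1 → C_0 sends each edge [p,q] (with p < q) to q − p. For instance
  ∂[v_0,v_2] = [v_2] − [v_0].
The 5×9 boundary matrix has rank 4 and Smith normal form diag(1,1,1,1).

Boundary ∂_2: C_2 → C_1 acts by ∂[p,q,r] = [q,r] − [p,r] + [p,q]. For instance
  ∂[v_1,v_2,v_3] = [v_2,v_3] − [v_1,v_3] + [v_1,v_2],
  ∂[v_0,v_1,v_3] = [v_1,v_3] − [v_0,v_3] + [v_0,v_1].
As a 9×6 matrix over Z this has rank 5, with invariant factors (1,1,1,1,1).

From H_k ≅ ker(∂_k) / im(∂_{k+1}) we obtain:

  H_0: rank C_0 − rank ∂_1 = 5 − 4 = 1, and the invariant factors of ∂_1 are all 1, so H_0 ≅ Z.
  H_1: rank ker ∂_1 − rank ∂_2 = (9 − 4) − 5 = 0, and the invariant factors of ∂_2 are all 1, so H_1 ≅ 0.
  H_2: rank ker ∂_2 − rank ∂_3 = (6 − 5) − 0 = 1, and there is no ∂_3, so H_2 ≅ Z.

(K is a triangulation of the 2-sphere S^2.)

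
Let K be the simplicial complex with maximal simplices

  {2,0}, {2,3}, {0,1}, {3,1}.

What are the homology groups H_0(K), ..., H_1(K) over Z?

K has 4 vertices, 4 edges.
rank ∂_0 = 0, rank ∂_1 = 3 ⇒ b_0 = 4 − 0 − 3 = 1; all invariant factors of ∂_1 are 1 so no torsion. So H_0 ≅ Z.
rank ∂_1 = 3, rank ∂_2 = 0 ⇒ b_1 = 4 − 3 − 0 = 1. So H_1 ≅ Z.

H_0 = Z,  H_1 = Z.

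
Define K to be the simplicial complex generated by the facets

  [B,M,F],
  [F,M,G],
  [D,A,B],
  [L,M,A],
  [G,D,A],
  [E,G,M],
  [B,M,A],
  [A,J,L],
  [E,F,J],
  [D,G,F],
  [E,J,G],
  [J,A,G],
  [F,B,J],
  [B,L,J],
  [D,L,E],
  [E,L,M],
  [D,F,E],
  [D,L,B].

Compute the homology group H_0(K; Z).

K has 9 vertices, 27 edges, 18 triangles.
rank ∂_0 = 0, rank ∂_1 = 8 ⇒ b_0 = 9 − 0 − 8 = 1; all invariant factors of ∂_1 are 1 so no torsion. So H_0 ≅ Z.

H_0 = Z.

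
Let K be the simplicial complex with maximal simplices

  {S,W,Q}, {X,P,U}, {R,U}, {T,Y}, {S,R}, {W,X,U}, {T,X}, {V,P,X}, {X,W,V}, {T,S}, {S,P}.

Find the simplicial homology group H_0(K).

H_0 = Z.

Take the total order P < Q < R < S < T < U < V < W < X < Y on the vertex set. Then K (dimension 2) consists of the simplices:

  0-simplices (10): P, Q, R, S, T, U, V, W, X, Y
  1-simplices (17): PS, PU, PV, PX, QS, QW, RS, RU, ST, SW, TX, TY, UW, UX, VW, VX, WX
  2-simplices (5): PUX, PVX, QSW, UWX, VWX

so the chain groups are C_0 ≅ Z^10, C_1 ≅ Z^17, C_2 ≅ Z^5.

The boundary map ∂_1: C_1 → C_0 maps an edge to its endpoints' difference, ∂[p,q] = q − p. For instance
  ∂WX = X − W.
As a 10×17 matrix over Z this has rank 9, with invariant factors (1,1,1,1,1,1,1,1,1).

Boundary ∂_2: C_2 → C_1 sends each 2-simplex [p,q,r] to [q,r] − [p,r] + [p,q]. For instance
  ∂VWX = WX − VX + VW,
  ∂PUX = UX − PX + PU.
As a 17×5 matrix over Z this has rank 5, with invariant factors (1,1,1,1,1).

Computing H_k = (kernel of ∂_k) / (image of ∂_{k+1}):

  H_0: rank C_0 − rank ∂_1 = 10 − 9 = 1, and the invariant factors of ∂_1 are all 1, so H_0 ≅ Z.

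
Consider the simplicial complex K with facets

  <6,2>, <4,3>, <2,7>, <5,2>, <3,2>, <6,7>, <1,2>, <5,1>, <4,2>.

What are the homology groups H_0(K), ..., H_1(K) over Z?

H_0 = Z,  H_1 = Z^3.

We work with the vertex ordering 1 < 2 < 3 < 4 < 5 < 6 < 7. The simplices of K, each written with vertices in increasing order, are:

  0-simplices (7): [1], [2], [3], [4], [5], [6], [7]
  1-simplices (9): [1,2], [1,5], [2,3], [2,4], [2,5], [2,6], [2,7], [3,4], [6,7]

so the chain groups are C_0 ≅ Z^7, C_1 ≅ Z^9.

Boundary ∂_1: C_1 → C_0 maps an edge to its endpoints' difference, ∂[p,q] = q − p. For instance
  ∂[1,2] = [2] − [1].
As a 7×9 matrix over Z this has rank 6, with invariant factors (1,1,1,1,1,1).

Reading off H_k = ker ∂_k / im ∂_{k+1}:

  H_0: rank C_0 − rank ∂_1 = 7 − 6 = 1, and the invariant factors of ∂_1 are all 1, so H_0 ≅ Z.
  H_1: rank ker ∂_1 − rank ∂_2 = (9 − 6) − 0 = 3, and there is no ∂_2, so H_1 ≅ Z^3.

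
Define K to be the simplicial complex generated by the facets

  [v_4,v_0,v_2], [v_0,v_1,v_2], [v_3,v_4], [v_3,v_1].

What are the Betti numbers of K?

b_0 = 1, b_1 = 1, b_2 = 0.

Fix the vertex order v_0 < v_1 < v_2 < v_3 < v_4 and write every simplex with vertices in increasing order. Then dim K = 2 and the simplices of K are:

  0-simplices (5): [v_0], [v_1], [v_2], [v_3], [v_4]
  1-simplices (7): [v_0,v_1], [v_0,v_2], [v_0,v_4], [v_1,v_2], [v_1,v_3], [v_2,v_4], [v_3,v_4]
  2-simplices (2): [v_0,v_1,v_2], [v_0,v_2,v_4]

so the chain groups are C_0 ≅ Z^5, C_1 ≅ Z^7, C_2 ≅ Z^2.

Boundary ∂_1: C_1 → C_0 sends each edge [p,q] (with p < q) to q − p.
The resulting 5×7 matrix has rank 4, and its Smith normal form has invariant factors (1,1,1,1).

The boundary map ∂_2: C_2 → C_1 maps a triangle to the signed sum of its edges. For instance
  ∂[v_0,v_1,v_2] = [v_1,v_2] − [v_0,v_2] + [v_0,v_1],
  ∂[v_0,v_2,v_4] = [v_2,v_4] − [v_0,v_4] + [v_0,v_2].
As a 7×2 matrix over Z this has rank 2, with invariant factors (1,1).

Now H_k = ker ∂_k / im ∂_{k+1}, so:

  H_0: rank C_0 − rank ∂_1 = 5 − 4 = 1, and the invariant factors of ∂_1 are all 1, so H_0 ≅ Z.
  H_1: rank ker ∂_1 − rank ∂_2 = (7 − 4) − 2 = 1, and the invariant factors of ∂_2 are all 1, so H_1 ≅ Z.
  H_2: rank ker ∂_2 − rank ∂_3 = (2 − 2) − 0 = 0, and there is no ∂_3, so H_2 ≅ 0.

As a check, the Euler characteristic is 5 − 7 + 2 = 0, which agrees with 1 − 1 + 0 = 0.

Hence the Betti numbers are b_0 = 1, b_1 = 1, b_2 = 0.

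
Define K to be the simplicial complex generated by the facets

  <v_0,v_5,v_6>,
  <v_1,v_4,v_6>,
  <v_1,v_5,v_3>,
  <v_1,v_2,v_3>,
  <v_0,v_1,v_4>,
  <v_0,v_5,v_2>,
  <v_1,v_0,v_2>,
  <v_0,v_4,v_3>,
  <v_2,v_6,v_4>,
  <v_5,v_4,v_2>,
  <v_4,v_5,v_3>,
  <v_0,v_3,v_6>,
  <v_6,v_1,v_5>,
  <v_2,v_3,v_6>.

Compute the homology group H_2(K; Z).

H_2 = Z.

Fix the vertex order v_0 < v_1 < v_2 < v_3 < v_4 < v_5 < v_6 and write every simplex with vertices in increasing order. Then dim K = 2 and the simplices of K are:

  0-simplices (7): [v_0], [v_1], [v_2], [v_3], [v_4], [v_5], [v_6]
  1-simplices (21): (21 of them)
  2-simplices (14): (14 of them)

so the chain groups are C_0 ≅ Z^7, C_1 ≅ Z^21, C_2 ≅ Z^14.

The boundary map ∂_1: C_1 → C_0 is given by ∂[p,q] = [q] − [p]. For instance
  ∂[v_1,v_3] = [v_3] − [v_1].
The 7×21 boundary matrix has rank 6 and Smith normal form diag(1,1,1,1,1,1).

∂_2: C_2 → C_1 maps a triangle to the signed sum of its edges. For instance
  ∂[v_2,v_4,v_6] = [v_4,v_6] − [v_2,v_6] + [v_2,v_4],
  ∂[v_1,v_3,v_5] = [v_3,v_5] − [v_1,v_5] + [v_1,v_3].
This gives a 21×14 integer matrix of rank 13; reducing to Smith normal form yields diagonal entries (1,1,1,1,1,1,1,1,1,1,1,1,1).

Reading off H_k = ker ∂_k / im ∂_{k+1}:

  H_2: rank ker ∂_2 − rank ∂_3 = (14 − 13) − 0 = 1, and there is no ∂_3, so H_2 ≅ Z.

(K is a triangulation of the torus T^2.)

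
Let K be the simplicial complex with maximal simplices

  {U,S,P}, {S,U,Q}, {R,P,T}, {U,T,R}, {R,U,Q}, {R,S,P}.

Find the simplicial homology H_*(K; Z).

H_0 = Z,  H_1 = Z,  H_2 = 0.

We work with the vertex ordering P < Q < R < S < T < U. The simplices of K, each written with vertices in increasing order, are:

  0-simplices (6): P, Q, R, S, T, U
  1-simplices (12): PR, PS, PT, PU, QR, QS, QU, RS, RT, RU, SU, TU
  2-simplices (6): PRS, PRT, PSU, QRU, QSU, RTU

so the chain groups are C_0 ≅ Z^6, C_1 ≅ Z^12, C_2 ≅ Z^6.

Boundary ∂_1: C_1 → C_0 is given by ∂[p,q] = [q] − [p]. For instance
  ∂PT = T − P.
This gives a 6×12 integer matrix of rank 5; reducing to Smith normal form yields diagonal entries (1,1,1,1,1).

∂_2: C_2 → C_1 acts by ∂[p,q,r] = [q,r] − [p,r] + [p,q]. For instance
  ∂RTU = TU − RU + RT,
  ∂PRT = RT − PT + PR.
The resulting 12×6 matrix has rank 6, and its Smith normal form has invariant factors (1,1,1,1,1,1).

Reading off H_k = ker ∂_k / im ∂_{k+1}:

  H_0: rank C_0 − rank ∂_1 = 6 − 5 = 1, and the invariant factors of ∂_1 are all 1, so H_0 ≅ Z.
  H_1: rank ker ∂_1 − rank ∂_2 = (12 − 5) − 6 = 1, and the invariant factors of ∂_2 are all 1, so H_1 ≅ Z.
  H_2: rank ker ∂_2 − rank ∂_3 = (6 − 6) − 0 = 0, and there is no ∂_3, so H_2 ≅ 0.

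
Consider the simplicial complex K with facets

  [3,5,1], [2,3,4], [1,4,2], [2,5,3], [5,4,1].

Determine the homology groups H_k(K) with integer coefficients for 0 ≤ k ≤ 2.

Order the vertices as 1 < 2 < 3 < 4 < 5. Listing each simplex with vertices in this order, K has dimension 2 with simplices:

  0-simplices (5): [1], [2], [3], [4], [5]
  1-simplices (10): [1,2], [1,3], [1,4], [1,5], [2,3], [2,4], [2,5], [3,4], [3,5], [4,5]
  2-simplices (5): [1,2,4], [1,3,5], [1,4,5], [2,3,4], [2,3,5]

Hence C_0 ≅ Z^5, C_1 ≅ Z^10, C_2 ≅ Z^5.

∂_1: C_1 → C_0 maps an edge to its endpoints' difference, ∂[p,q] = q − p.
This gives a 5×10 integer matrix of rank 4; reducing to Smith normal form yields diagonal entries (1,1,1,1).

∂_2: C_2 → C_1 sends each 2-simplex [p,q,r] to [q,r] − [p,r] + [p,q]. For instance
  ∂[1,3,5] = [3,5] − [1,5] + [1,3],
  ∂[1,4,5] = [4,5] − [1,5] + [1,4].
This gives a 10×5 integer matrix of rank 5; reducing to Smith normal form yields diagonal entries (1,1,1,1,1).

Reading off H_k = ker ∂_k / im ∂_{k+1}:

  H_0: rank C_0 − rank ∂_1 = 5 − 4 = 1, and the invariant factors of ∂_1 are all 1, so H_0 = Z.
  H_1: rank ker ∂_1 − rank ∂_2 = (10 − 4) − 5 = 1, and the invariant factors of ∂_2 are all 1, so H_1 = Z.
  H_2: rank ker ∂_2 − rank ∂_3 = (5 − 5) − 0 = 0, and there is no ∂_3, so H_2 = 0.

H_0 = Z,  H_1 = Z,  H_2 = 0.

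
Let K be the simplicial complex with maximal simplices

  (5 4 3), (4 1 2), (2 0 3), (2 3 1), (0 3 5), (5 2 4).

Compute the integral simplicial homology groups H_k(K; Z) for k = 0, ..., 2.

H_0 ≅ Z,  H_1 ≅ Z,  H_2 = 0.

Take the total order 0 < 1 < 2 < 3 < 4 < 5 on the vertex set. Then K (dimension 2) consists of the simplices:

  0-simplices (6): [0], [1], [2], [3], [4], [5]
  1-simplices (12): [0,2], [0,3], [0,5], [1,2], [1,3], [1,4], [2,3], [2,4], [2,5], [3,4], [3,5], [4,5]
  2-simplices (6): [0,2,3], [0,3,5], [1,2,3], [1,2,4], [2,4,5], [3,4,5]

Hence C_0 ≅ Z^6, C_1 ≅ Z^12, C_2 ≅ Z^6.

Boundary ∂_1: C_1 → C_0 sends each edge [p,q] (with p < q) to q − p.
This gives a 6×12 integer matrix of rank 5; reducing to Smith normal form yields diagonal entries (1,1,1,1,1).

The boundary map ∂_2: C_2 → C_1 sends each 2-simplex [p,q,r] to [q,r] − [p,r] + [p,q]. For instance
  ∂[2,4,5] = [4,5] − [2,5] + [2,4],
  ∂[0,3,5] = [3,5] − [0,5] + [0,3].
As a 12×6 matrix over Z this has rank 6, with invariant factors (1,1,1,1,1,1).

From H_k ≅ ker(∂_k) / im(∂_{k+1}) we obtain:

  H_0: rank C_0 − rank ∂_1 = 6 − 5 = 1, and the invariant factors of ∂_1 are all 1, so H_0 ≅ Z.
  H_1: rank ker ∂_1 − rank ∂_2 = (12 − 5) − 6 = 1, and the invariant factors of ∂_2 are all 1, so H_1 ≅ Z.
  H_2: rank ker ∂_2 − rank ∂_3 = (6 − 6) − 0 = 0, and there is no ∂_3, so H_2 ≅ 0.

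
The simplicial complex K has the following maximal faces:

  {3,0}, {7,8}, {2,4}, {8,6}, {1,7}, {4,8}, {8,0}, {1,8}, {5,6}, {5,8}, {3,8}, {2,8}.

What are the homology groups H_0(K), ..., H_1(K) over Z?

K has 9 vertices, 12 edges.
rank ∂_0 = 0, rank ∂_1 = 8 ⇒ b_0 = 9 − 0 − 8 = 1; all invariant factors of ∂_1 are 1 so no torsion. So H_0 ≅ Z.
rank ∂_1 = 8, rank ∂_2 = 0 ⇒ b_1 = 12 − 8 − 0 = 4. So H_1 ≅ Z^4.

H_0 ≅ Z,  H_1 ≅ Z^4.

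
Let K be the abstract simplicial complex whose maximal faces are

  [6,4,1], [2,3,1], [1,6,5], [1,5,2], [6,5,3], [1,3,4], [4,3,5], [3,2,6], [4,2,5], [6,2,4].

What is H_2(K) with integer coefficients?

Take the total order 1 < 2 < 3 < 4 < 5 < 6 on the vertex set. Then K (dimension 2) consists of the simplices:

  0-simplices (6): [1], [2], [3], [4], [5], [6]
  1-simplices (15): [1,2], [1,3], [1,4], [1,5], [1,6], [2,3], [2,4], [2,5], [2,6], [3,4], [3,5], [3,6], [4,5], [4,6], [5,6]
  2-simplices (10): [1,2,3], [1,2,5], [1,3,4], [1,4,6], [1,5,6], [2,3,6], [2,4,5], [2,4,6], [3,4,5], [3,5,6]

Hence C_0 ≅ Z^6, C_1 ≅ Z^15, C_2 ≅ Z^10.

Boundary ∂_1: C_1 → C_0 is given by ∂[p,q] = [q] − [p]. For instance
  ∂[4,6] = [6] − [4].
This gives a 6×15 integer matrix of rank 5; reducing to Smith normal form yields diagonal entries (1,1,1,1,1).

∂_2: C_2 → C_1 sends each 2-simplex [p,q,r] to [q,r] − [p,r] + [p,q]. For instance
  ∂[1,5,6] = [5,6] − [1,6] + [1,5],
  ∂[2,4,5] = [4,5] − [2,5] + [2,4].
The resulting 15×10 matrix has rank 10, and its Smith normal form has invariant factors (1,1,1,1,1,1,1,1,1,2).

Now H_k = ker ∂_k / im ∂_{k+1}, so:

  H_2: rank ker ∂_2 − rank ∂_3 = (10 − 10) − 0 = 0, and there is no ∂_3, so H_2 = 0.

(K is a triangulation of the real projective plane RP^2.)

H_2 ≅ 0.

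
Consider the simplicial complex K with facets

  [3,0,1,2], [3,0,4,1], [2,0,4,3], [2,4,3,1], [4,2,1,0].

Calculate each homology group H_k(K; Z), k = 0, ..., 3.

H_0 = Z,  H_1 = 0,  H_2 = 0,  H_3 = Z.

Order the vertices as 0 < 1 < 2 < 3 < 4. Listing each simplex with vertices in this order, K has dimension 3 with simplices:

  0-simplices (5): [0], [1], [2], [3], [4]
  1-simplices (10): [0,1], [0,2], [0,3], [0,4], [1,2], [1,3], [1,4], [2,3], [2,4], [3,4]
  2-simplices (10): [0,1,2], [0,1,3], [0,1,4], [0,2,3], [0,2,4], [0,3,4], [1,2,3], [1,2,4], [1,3,4], [2,3,4]
  3-simplices (5): [0,1,2,3], [0,1,2,4], [0,1,3,4], [0,2,3,4], [1,2,3,4]

so the chain groups are C_0 ≅ Z^5, C_1 ≅ Z^10, C_2 ≅ Z^10, C_3 ≅ Z^5.

The boundary map ∂_1: C_1 → C_0 is given by ∂[p,q] = [q] − [p]. For instance
  ∂[1,2] = [2] − [1].
The resulting 5×10 matrix has rank 4, and its Smith normal form has invariant factors (1,1,1,1).

Boundary ∂_2: C_2 → C_1 sends each 2-simplex [p,q,r] to [q,r] − [p,r] + [p,q]. For instance
  ∂[0,2,3] = [2,3] − [0,3] + [0,2],
  ∂[0,3,4] = [3,4] − [0,4] + [0,3].
As a 10×10 matrix over Z this has rank 6, with invariant factors (1,1,1,1,1,1).

Boundary ∂_3: C_3 → C_2 sends each 3-simplex σ to the alternating sum Σ_i (−1)^i (σ with its i-th vertex removed). For instance
  ∂[0,2,3,4] = [2,3,4] − [0,3,4] + [0,2,4] − [0,2,3],
  ∂[1,2,3,4] = [2,3,4] − [1,3,4] + [1,2,4] − [1,2,3].
As a 10×5 matrix over Z this has rank 4, with invariant factors (1,1,1,1).

Reading off H_k = ker ∂_k / im ∂_{k+1}:

  H_0: rank C_0 − rank ∂_1 = 5 − 4 = 1, and the invariant factors of ∂_1 are all 1, so H_0 = Z.
  H_1: rank ker ∂_1 − rank ∂_2 = (10 − 4) − 6 = 0, and the invariant factors of ∂_2 are all 1, so H_1 = 0.
  H_2: rank ker ∂_2 − rank ∂_3 = (10 − 6) − 4 = 0, and the invariant factors of ∂_3 are all 1, so H_2 = 0.
  H_3: rank ker ∂_3 − rank ∂_4 = (5 − 4) − 0 = 1, and there is no ∂_4, so H_3 = Z.

As a check, the Euler characteristic is 5 − 10 + 10 − 5 = 0, which agrees with 1 − 0 + 0 − 1 = 0.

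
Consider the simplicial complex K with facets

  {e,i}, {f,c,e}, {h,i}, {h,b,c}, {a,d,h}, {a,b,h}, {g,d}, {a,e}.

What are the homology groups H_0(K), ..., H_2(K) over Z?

We work with the vertex ordering a < b < c < d < e < f < g < h < i. The simplices of K, each written with vertices in increasing order, are:

  0-simplices (9): a, b, c, d, e, f, g, h, i
  1-simplices (14): ab, ad, ae, ah, bc, bh, ce, cf, ch, dg, dh, ef, ei, hi
  2-simplices (4): abh, adh, bch, cef

Hence C_0 ≅ Z^9, C_1 ≅ Z^14, C_2 ≅ Z^4.

Boundary ∂_1: C_1 → C_0 sends each edge [p,q] (with p < q) to q − p.
The 9×14 boundary matrix has rank 8 and Smith normal form diag(1,1,1,1,1,1,1,1).

∂_2: C_2 → C_1 sends each 2-simplex [p,q,r] to [q,r] − [p,r] + [p,q]. For instance
  ∂cef = ef − cf + ce,
  ∂abh = bh − ah + ab.
This gives a 14×4 integer matrix of rank 4; reducing to Smith normal form yields diagonal entries (1,1,1,1).

From H_k ≅ ker(∂_k) / im(∂_{k+1}) we obtain:

  H_0: rank C_0 − rank ∂_1 = 9 − 8 = 1, and the invariant factors of ∂_1 are all 1, so H_0 = Z.
  H_1: rank ker ∂_1 − rank ∂_2 = (14 − 8) − 4 = 2, and the invariant factors of ∂_2 are all 1, so H_1 = Z^2.
  H_2: rank ker ∂_2 − rank ∂_3 = (4 − 4) − 0 = 0, and there is no ∂_3, so H_2 = 0.

H_0 ≅ Z,  H_1 ≅ Z^2,  H_2 = 0.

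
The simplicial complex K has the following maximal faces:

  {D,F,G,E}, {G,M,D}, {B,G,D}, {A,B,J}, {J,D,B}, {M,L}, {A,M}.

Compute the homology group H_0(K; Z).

H_0 ≅ Z.

Fix the vertex order A < B < D < E < F < G < J < L < M and write every simplex with vertices in increasing order. Then dim K = 3 and the simplices of K are:

  0-simplices (9): A, B, D, E, F, G, J, L, M
  1-simplices (16): AB, AJ, AM, BD, BG, BJ, DE, DF, DG, DJ, DM, EF, EG, FG, GM, LM
  2-simplices (8): ABJ, BDG, BDJ, DEF, DEG, DFG, DGM, EFG
  3-simplices (1): DEFG

Hence C_0 ≅ Z^9, C_1 ≅ Z^16, C_2 ≅ Z^8, C_3 ≅ Z^1.

The boundary map ∂_1: C_1 → C_0 maps an edge to its endpoints' difference, ∂[p,q] = q − p.
The resulting 9×16 matrix has rank 8, and its Smith normal form has invariant factors (1,1,1,1,1,1,1,1).

The boundary map ∂_2: C_2 → C_1 sends each 2-simplex [p,q,r] to [q,r] − [p,r] + [p,q]. For instance
  ∂DGM = GM − DM + DG,
  ∂DFG = FG − DG + DF.
This gives a 16×8 integer matrix of rank 7; reducing to Smith normal form yields diagonal entries (1,1,1,1,1,1,1).

The boundary map ∂_3: C_3 → C_2 sends each 3-simplex σ to the alternating sum Σ_i (−1)^i (σ with its i-th vertex removed). For instance
  ∂DEFG = EFG − DFG + DEG − DEF.
The resulting 8×1 matrix has rank 1, and its Smith normal form has invariant factors (1).

From H_k ≅ ker(∂_k) / im(∂_{k+1}) we obtain:

  H_0: rank C_0 − rank ∂_1 = 9 − 8 = 1, and the invariant factors of ∂_1 are all 1, so H_0 = Z.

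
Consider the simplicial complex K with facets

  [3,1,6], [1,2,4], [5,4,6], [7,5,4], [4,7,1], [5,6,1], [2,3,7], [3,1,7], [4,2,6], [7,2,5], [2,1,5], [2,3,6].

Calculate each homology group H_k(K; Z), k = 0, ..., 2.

H_0 = Z,  H_1 = Z/2,  H_2 = 0.

Order the vertices as 1 < 2 < 3 < 4 < 5 < 6 < 7. Listing each simplex with vertices in this order, K has dimension 2 with simplices:

  0-simplices (7): [1], [2], [3], [4], [5], [6], [7]
  1-simplices (18): [1,2], [1,3], [1,4], [1,5], [1,6], [1,7], [2,3], [2,4], [2,5], [2,6], [2,7], [3,6], [3,7], [4,5], [4,6], [4,7], [5,6], [5,7]
  2-simplices (12): [1,2,4], [1,2,5], [1,3,6], [1,3,7], [1,4,7], [1,5,6], [2,3,6], [2,3,7], [2,4,6], [2,5,7], [4,5,6], [4,5,7]

so the chain groups are C_0 ≅ Z^7, C_1 ≅ Z^18, C_2 ≅ Z^12.

∂_1: C_1 → C_0 maps an edge to its endpoints' difference, ∂[p,q] = q − p.
The resulting 7×18 matrix has rank 6, and its Smith normal form has invariant factors (1,1,1,1,1,1).

∂_2: C_2 → C_1 acts by ∂[p,q,r] = [q,r] − [p,r] + [p,q]. For instance
  ∂[1,3,7] = [3,7] − [1,7] + [1,3],
  ∂[1,2,5] = [2,5] − [1,5] + [1,2].
As a 18×12 matrix over Z this has rank 12, with invariant factors (1,1,1,1,1,1,1,1,1,1,1,2).

From H_k ≅ ker(∂_k) / im(∂_{k+1}) we obtain:

  H_0: rank C_0 − rank ∂_1 = 7 − 6 = 1, and the invariant factors of ∂_1 are all 1, so H_0 = Z.
  H_1: rank ker ∂_1 − rank ∂_2 = (18 − 6) − 12 = 0, and ∂_2 has invariant factor 2 > 1, so H_1 = Z/2.
  H_2: rank ker ∂_2 − rank ∂_3 = (12 − 12) − 0 = 0, and there is no ∂_3, so H_2 = 0.

As a check, the Euler characteristic is 7 − 18 + 12 = 1, which agrees with 1 − 0 + 0 = 1.
(K is a triangulation of the real projective plane RP^2.)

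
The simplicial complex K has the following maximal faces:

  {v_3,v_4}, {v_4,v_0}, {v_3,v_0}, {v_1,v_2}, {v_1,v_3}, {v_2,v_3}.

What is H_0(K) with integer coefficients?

H_0 ≅ Z.

Order the vertices as v_0 < v_1 < v_2 < v_3 < v_4. Listing each simplex with vertices in this order, K has dimension 1 with simplices:

  0-simplices (5): [v_0], [v_1], [v_2], [v_3], [v_4]
  1-simplices (6): [v_0,v_3], [v_0,v_4], [v_1,v_2], [v_1,v_3], [v_2,v_3], [v_3,v_4]

so the chain groups are C_0 ≅ Z^5, C_1 ≅ Z^6.

The boundary map ∂_1: C_1 → C_0 maps an edge to its endpoints' difference, ∂[p,q] = q − p.
This gives a 5×6 integer matrix of rank 4; reducing to Smith normal form yields diagonal entries (1,1,1,1).

Computing H_k = (kernel of ∂_k) / (image of ∂_{k+1}):

  H_0: rank C_0 − rank ∂_1 = 5 − 4 = 1, and the invariant factors of ∂_1 are all 1, so H_0 ≅ Z.

(K is a triangulation of a wedge of 2 circles.)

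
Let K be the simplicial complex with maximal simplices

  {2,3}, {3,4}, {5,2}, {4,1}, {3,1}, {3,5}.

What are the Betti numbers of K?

We work with the vertex ordering 1 < 2 < 3 < 4 < 5. The simplices of K, each written with vertices in increasing order, are:

  0-simplices (5): [1], [2], [3], [4], [5]
  1-simplices (6): [1,3], [1,4], [2,3], [2,5], [3,4], [3,5]

so the chain groups are C_0 ≅ Z^5, C_1 ≅ Z^6.

∂_1: C_1 → C_0 sends each edge [p,q] (with p < q) to q − p. For instance
  ∂[3,5] = [5] − [3].
This gives a 5×6 integer matrix of rank 4; reducing to Smith normal form yields diagonal entries (1,1,1,1).

From H_k ≅ ker(∂_k) / im(∂_{k+1}) we obtain:

  H_0: rank C_0 − rank ∂_1 = 5 − 4 = 1, and the invariant factors of ∂_1 are all 1, so H_0 = Z.
  H_1: rank ker ∂_1 − rank ∂_2 = (6 − 4) − 0 = 2, and there is no ∂_2, so H_1 = Z^2.

(K is a triangulation of a wedge of 2 circles.)

Hence the Betti numbers are b_0 = 1, b_1 = 2.

b_0 = 1, b_1 = 2.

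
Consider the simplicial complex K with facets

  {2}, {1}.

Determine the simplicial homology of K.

H_0 ≅ Z^2.

Fix the vertex order 1 < 2 and write every simplex with vertices in increasing order. Then dim K = 0 and the simplices of K are:

  0-simplices (2): [1], [2]

giving chain groups C_0 ≅ Z^2.

From H_k ≅ ker(∂_k) / im(∂_{k+1}) we obtain:

  H_0: rank C_0 − rank ∂_1 = 2 − 0 = 2, and there is no ∂_1, so H_0 ≅ Z^2.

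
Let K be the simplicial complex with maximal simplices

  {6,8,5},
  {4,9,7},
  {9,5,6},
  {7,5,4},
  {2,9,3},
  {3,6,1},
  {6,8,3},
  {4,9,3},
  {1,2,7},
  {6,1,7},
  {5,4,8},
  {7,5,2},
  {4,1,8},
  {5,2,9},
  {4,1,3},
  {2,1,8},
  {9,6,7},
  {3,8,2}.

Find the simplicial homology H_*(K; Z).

H_0 ≅ Z,  H_1 ≅ Z ⊕ Z/2Z,  H_2 = 0.

K has 9 vertices, 27 edges, 18 triangles.
rank ∂_0 = 0, rank ∂_1 = 8 ⇒ b_0 = 9 − 0 − 8 = 1; all invariant factors of ∂_1 are 1 so no torsion. So H_0 ≅ Z.
rank ∂_1 = 8, rank ∂_2 = 18 ⇒ b_1 = 27 − 8 − 18 = 1; ∂_2 has invariant factor(s) [2] giving torsion. So H_1 ≅ Z ⊕ Z/2Z.
rank ∂_2 = 18, rank ∂_3 = 0 ⇒ b_2 = 18 − 18 − 0 = 0. So H_2 ≅ 0.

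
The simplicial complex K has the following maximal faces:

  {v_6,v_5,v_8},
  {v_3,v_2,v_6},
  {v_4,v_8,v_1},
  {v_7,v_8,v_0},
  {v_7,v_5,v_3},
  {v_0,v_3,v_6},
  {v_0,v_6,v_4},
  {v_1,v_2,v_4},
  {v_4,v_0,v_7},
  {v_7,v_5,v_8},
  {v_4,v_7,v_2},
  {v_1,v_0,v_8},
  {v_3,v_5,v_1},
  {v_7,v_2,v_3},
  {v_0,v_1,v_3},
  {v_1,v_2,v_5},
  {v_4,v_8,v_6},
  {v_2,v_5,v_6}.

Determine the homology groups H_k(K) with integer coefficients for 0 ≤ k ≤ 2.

K has 9 vertices, 27 edges, 18 triangles.
rank ∂_0 = 0, rank ∂_1 = 8 ⇒ b_0 = 9 − 0 − 8 = 1; all invariant factors of ∂_1 are 1 so no torsion. So H_0 ≅ Z.
rank ∂_1 = 8, rank ∂_2 = 18 ⇒ b_1 = 27 − 8 − 18 = 1; ∂_2 has invariant factor(s) [2] giving torsion. So H_1 ≅ Z ⊕ Z/2Z.
rank ∂_2 = 18, rank ∂_3 = 0 ⇒ b_2 = 18 − 18 − 0 = 0. So H_2 ≅ 0.

H_0 = Z,  H_1 = Z ⊕ Z/2Z,  H_2 = 0.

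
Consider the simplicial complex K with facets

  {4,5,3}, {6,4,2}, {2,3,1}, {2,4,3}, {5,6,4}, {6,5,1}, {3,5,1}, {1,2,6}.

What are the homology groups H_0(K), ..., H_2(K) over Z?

Fix the vertex order 1 < 2 < 3 < 4 < 5 < 6 and write every simplex with vertices in increasing order. Then dim K = 2 and the simplices of K are:

  0-simplices (6): [1], [2], [3], [4], [5], [6]
  1-simplices (12): [1,2], [1,3], [1,5], [1,6], [2,3], [2,4], [2,6], [3,4], [3,5], [4,5], [4,6], [5,6]
  2-simplices (8): [1,2,3], [1,2,6], [1,3,5], [1,5,6], [2,3,4], [2,4,6], [3,4,5], [4,5,6]

Hence C_0 ≅ Z^6, C_1 ≅ Z^12, C_2 ≅ Z^8.

Boundary ∂_1: C_1 → C_0 is given by ∂[p,q] = [q] − [p]. For instance
  ∂[3,5] = [5] − [3].
This gives a 6×12 integer matrix of rank 5; reducing to Smith normal form yields diagonal entries (1,1,1,1,1).

Boundary ∂_2: C_2 → C_1 sends each 2-simplex [p,q,r] to [q,r] − [p,r] + [p,q]. For instance
  ∂[4,5,6] = [5,6] − [4,6] + [4,5],
  ∂[2,3,4] = [3,4] − [2,4] + [2,3].
The 12×8 boundary matrix has rank 7 and Smith normal form diag(1,1,1,1,1,1,1).

Reading off H_k = ker ∂_k / im ∂_{k+1}:

  H_0: rank C_0 − rank ∂_1 = 6 − 5 = 1, and the invariant factors of ∂_1 are all 1, so H_0 = Z.
  H_1: rank ker ∂_1 − rank ∂_2 = (12 − 5) − 7 = 0, and the invariant factors of ∂_2 are all 1, so H_1 = 0.
  H_2: rank ker ∂_2 − rank ∂_3 = (8 − 7) − 0 = 1, and there is no ∂_3, so H_2 = Z.

(K is a triangulation of the 2-sphere S^2.)

H_0 ≅ Z,  H_1 = 0,  H_2 ≅ Z.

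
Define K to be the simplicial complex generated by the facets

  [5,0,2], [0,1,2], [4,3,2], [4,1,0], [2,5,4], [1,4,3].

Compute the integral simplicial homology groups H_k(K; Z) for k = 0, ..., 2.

H_0 ≅ Z,  H_1 ≅ Z,  H_2 = 0.

We work with the vertex ordering 0 < 1 < 2 < 3 < 4 < 5. The simplices of K, each written with vertices in increasing order, are:

  0-simplices (6): [0], [1], [2], [3], [4], [5]
  1-simplices (12): [0,1], [0,2], [0,4], [0,5], [1,2], [1,3], [1,4], [2,3], [2,4], [2,5], [3,4], [4,5]
  2-simplices (6): [0,1,2], [0,1,4], [0,2,5], [1,3,4], [2,3,4], [2,4,5]

giving chain groups C_0 ≅ Z^6, C_1 ≅ Z^12, C_2 ≅ Z^6.

Boundary ∂_1: C_1 → C_0 maps an edge to its endpoints' difference, ∂[p,q] = q − p. For instance
  ∂[1,2] = [2] − [1].
As a 6×12 matrix over Z this has rank 5, with invariant factors (1,1,1,1,1).

The boundary map ∂_2: C_2 → C_1 maps a triangle to the signed sum of its edges. For instance
  ∂[0,1,4] = [1,4] − [0,4] + [0,1],
  ∂[1,3,4] = [3,4] − [1,4] + [1,3].
The resulting 12×6 matrix has rank 6, and its Smith normal form has invariant factors (1,1,1,1,1,1).

From H_k ≅ ker(∂_k) / im(∂_{k+1}) we obtain:

  H_0: rank C_0 − rank ∂_1 = 6 − 5 = 1, and the invariant factors of ∂_1 are all 1, so H_0 = Z.
  H_1: rank ker ∂_1 − rank ∂_2 = (12 − 5) − 6 = 1, and the invariant factors of ∂_2 are all 1, so H_1 = Z.
  H_2: rank ker ∂_2 − rank ∂_3 = (6 − 6) − 0 = 0, and there is no ∂_3, so H_2 = 0.

(K is a triangulation of the cylinder S^1 x I.)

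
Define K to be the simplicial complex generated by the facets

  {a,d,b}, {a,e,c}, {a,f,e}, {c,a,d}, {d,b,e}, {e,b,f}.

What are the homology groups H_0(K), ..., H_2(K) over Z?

H_0 = Z,  H_1 = Z,  H_2 = 0.

K has 6 vertices, 12 edges, 6 triangles.
rank ∂_0 = 0, rank ∂_1 = 5 ⇒ b_0 = 6 − 0 − 5 = 1; all invariant factors of ∂_1 are 1 so no torsion. So H_0 ≅ Z.
rank ∂_1 = 5, rank ∂_2 = 6 ⇒ b_1 = 12 − 5 − 6 = 1; all invariant factors of ∂_2 are 1 so no torsion. So H_1 ≅ Z.
rank ∂_2 = 6, rank ∂_3 = 0 ⇒ b_2 = 6 − 6 − 0 = 0. So H_2 ≅ 0.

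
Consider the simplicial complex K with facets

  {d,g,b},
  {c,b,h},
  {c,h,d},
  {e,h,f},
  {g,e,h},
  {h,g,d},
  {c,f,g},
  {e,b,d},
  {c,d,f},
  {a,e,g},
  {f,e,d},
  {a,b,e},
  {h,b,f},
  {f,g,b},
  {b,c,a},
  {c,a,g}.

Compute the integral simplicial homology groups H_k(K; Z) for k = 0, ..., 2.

H_0 ≅ Z,  H_1 ≅ Z^2,  H_2 ≅ Z.

Fix the vertex order a < b < c < d < e < f < g < h and write every simplex with vertices in increasing order. Then dim K = 2 and the simplices of K are:

  0-simplices (8): a, b, c, d, e, f, g, h
  1-simplices (24): ab, ac, ae, ag, bc, bd, be, bf, bg, bh, cd, cf, cg, ch, de, df, dg, dh, ef, eg, eh, fg, fh, gh
  2-simplices (16): abc, abe, acg, aeg, bch, bde, bdg, bfg, bfh, cdf, cdh, cfg, def, dgh, efh, egh

Hence C_0 ≅ Z^8, C_1 ≅ Z^24, C_2 ≅ Z^16.

∂_1: C_1 → C_0 is given by ∂[p,q] = [q] − [p].
As a 8×24 matrix over Z this has rank 7, with invariant factors (1,1,1,1,1,1,1).

∂_2: C_2 → C_1 maps a triangle to the signed sum of its edges. For instance
  ∂def = ef − df + de,
  ∂bde = de − be + bd.
The resulting 24×16 matrix has rank 15, and its Smith normal form has invariant factors (1,1,1,1,1,1,1,1,1,1,1,1,1,1,1).

From H_k ≅ ker(∂_k) / im(∂_{k+1}) we obtain:

  H_0: rank C_0 − rank ∂_1 = 8 − 7 = 1, and the invariant factors of ∂_1 are all 1, so H_0 = Z.
  H_1: rank ker ∂_1 − rank ∂_2 = (24 − 7) − 15 = 2, and the invariant factors of ∂_2 are all 1, so H_1 = Z^2.
  H_2: rank ker ∂_2 − rank ∂_3 = (16 − 15) − 0 = 1, and there is no ∂_3, so H_2 = Z.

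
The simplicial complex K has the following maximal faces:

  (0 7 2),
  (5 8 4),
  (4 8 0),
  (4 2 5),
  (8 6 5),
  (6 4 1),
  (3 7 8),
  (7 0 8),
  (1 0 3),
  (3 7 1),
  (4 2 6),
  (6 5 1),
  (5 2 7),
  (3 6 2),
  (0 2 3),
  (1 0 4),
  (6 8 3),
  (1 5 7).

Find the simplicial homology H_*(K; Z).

H_0 ≅ Z,  H_1 ≅ Z ⊕ Z/2,  H_2 = 0.

K has 9 vertices, 27 edges, 18 triangles.
rank ∂_0 = 0, rank ∂_1 = 8 ⇒ b_0 = 9 − 0 − 8 = 1; all invariant factors of ∂_1 are 1 so no torsion. So H_0 ≅ Z.
rank ∂_1 = 8, rank ∂_2 = 18 ⇒ b_1 = 27 − 8 − 18 = 1; ∂_2 has invariant factor(s) [2] giving torsion. So H_1 ≅ Z ⊕ Z/2.
rank ∂_2 = 18, rank ∂_3 = 0 ⇒ b_2 = 18 − 18 − 0 = 0. So H_2 ≅ 0.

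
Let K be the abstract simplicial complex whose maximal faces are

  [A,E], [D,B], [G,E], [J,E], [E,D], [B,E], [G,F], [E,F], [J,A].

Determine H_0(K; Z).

We work with the vertex ordering A < B < D < E < F < G < J. The simplices of K, each written with vertices in increasing order, are:

  0-simplices (7): A, B, D, E, F, G, J
  1-simplices (9): AE, AJ, BD, BE, DE, EF, EG, EJ, FG

Hence C_0 ≅ Z^7, C_1 ≅ Z^9.

The boundary map ∂_1: C_1 → C_0 sends each edge [p,q] (with p < q) to q − p. For instance
  ∂DE = E − D.
As a 7×9 matrix over Z this has rank 6, with invariant factors (1,1,1,1,1,1).

From H_k ≅ ker(∂_k) / im(∂_{k+1}) we obtain:

  H_0: rank C_0 − rank ∂_1 = 7 − 6 = 1, and the invariant factors of ∂_1 are all 1, so H_0 = Z.

H_0 ≅ Z.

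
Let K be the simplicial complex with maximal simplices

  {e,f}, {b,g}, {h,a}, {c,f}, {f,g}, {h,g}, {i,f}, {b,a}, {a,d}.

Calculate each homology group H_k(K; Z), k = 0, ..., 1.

We work with the vertex ordering a < b < c < d < e < f < g < h < i. The simplices of K, each written with vertices in increasing order, are:

  0-simplices (9): a, b, c, d, e, f, g, h, i
  1-simplices (9): ab, ad, ah, bg, cf, ef, fg, fi, gh

so the chain groups are C_0 ≅ Z^9, C_1 ≅ Z^9.

The boundary map ∂_1: C_1 → C_0 sends each edge [p,q] (with p < q) to q − p. For instance
  ∂ab = b − a.
The resulting 9×9 matrix has rank 8, and its Smith normal form has invariant factors (1,1,1,1,1,1,1,1).

Computing H_k = (kernel of ∂_k) / (image of ∂_{k+1}):

  H_0: rank C_0 − rank ∂_1 = 9 − 8 = 1, and the invariant factors of ∂_1 are all 1, so H_0 ≅ Z.
  H_1: rank ker ∂_1 − rank ∂_2 = (9 − 8) − 0 = 1, and there is no ∂_2, so H_1 ≅ Z.

As a check, the Euler characteristic is 9 − 9 = 0, which agrees with 1 − 1 = 0.

H_0 = Z,  H_1 = Z.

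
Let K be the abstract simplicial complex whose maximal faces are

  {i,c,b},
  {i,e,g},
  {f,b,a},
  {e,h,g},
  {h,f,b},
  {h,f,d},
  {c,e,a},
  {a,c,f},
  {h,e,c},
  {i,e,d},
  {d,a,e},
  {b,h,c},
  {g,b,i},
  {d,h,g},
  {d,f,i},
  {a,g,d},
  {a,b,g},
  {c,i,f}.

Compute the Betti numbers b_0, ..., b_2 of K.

b_0 = 1, b_1 = 1, b_2 = 0.

Take the total order a < b < c < d < e < f < g < h < i on the vertex set. Then K (dimension 2) consists of the simplices:

  0-simplices (9): a, b, c, d, e, f, g, h, i
  1-simplices (27): ab, ac, ad, ae, af, ag, bc, bf, bg, bh, bi, ce, cf, ch, ci, de, df, dg, dh, di, eg, eh, ei, fh, fi, gh, gi
  2-simplices (18): abf, abg, ace, acf, ade, adg, bch, bci, bfh, bgi, ceh, cfi, dei, dfh, dfi, dgh, egh, egi

so the chain groups are C_0 ≅ Z^9, C_1 ≅ Z^27, C_2 ≅ Z^18.

The boundary map ∂_1: C_1 → C_0 sends each edge [p,q] (with p < q) to q − p. For instance
  ∂eh = h − e.
As a 9×27 matrix over Z this has rank 8, with invariant factors (1,1,1,1,1,1,1,1).

Boundary ∂_2: C_2 → C_1 sends each 2-simplex [p,q,r] to [q,r] − [p,r] + [p,q]. For instance
  ∂dfh = fh − dh + df,
  ∂ceh = eh − ch + ce.
The 27×18 boundary matrix has rank 18 and Smith normal form diag(1,1,1,1,1,1,1,1,1,1,1,1,1,1,1,1,1,2).

Computing H_k = (kernel of ∂_k) / (image of ∂_{k+1}):

  H_0: rank C_0 − rank ∂_1 = 9 − 8 = 1, and the invariant factors of ∂_1 are all 1, so H_0 ≅ Z.
  H_1: rank ker ∂_1 − rank ∂_2 = (27 − 8) − 18 = 1, and ∂_2 has invariant factor 2 > 1, so H_1 ≅ Z ⊕ Z/2Z.
  H_2: rank ker ∂_2 − rank ∂_3 = (18 − 18) − 0 = 0, and there is no ∂_3, so H_2 ≅ 0.

As a check, the Euler characteristic is 9 − 27 + 18 = 0, which agrees with 1 − 1 + 0 = 0.

Hence the Betti numbers are b_0 = 1, b_1 = 1, b_2 = 0.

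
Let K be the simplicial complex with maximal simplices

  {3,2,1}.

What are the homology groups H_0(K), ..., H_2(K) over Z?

Take the total order 1 < 2 < 3 on the vertex set. Then K (dimension 2) consists of the simplices:

  0-simplices (3): [1], [2], [3]
  1-simplices (3): [1,2], [1,3], [2,3]
  2-simplices (1): [1,2,3]

so the chain groups are C_0 ≅ Z^3, C_1 ≅ Z^3, C_2 ≅ Z^1.

The boundary map ∂_1: C_1 → C_0 sends each edge [p,q] (with p < q) to q − p. For instance
  ∂[1,2] = [2] − [1].
As a 3×3 matrix over Z this has rank 2, with invariant factors (1,1).

The boundary map ∂_2: C_2 → C_1 sends each 2-simplex [p,q,r] to [q,r] − [p,r] + [p,q]. For instance
  ∂[1,2,3] = [2,3] − [1,3] + [1,2].
As a 3×1 matrix over Z this has rank 1, with invariant factors (1).

From H_k ≅ ker(∂_k) / im(∂_{k+1}) we obtain:

  H_0: rank C_0 − rank ∂_1 = 3 − 2 = 1, and the invariant factors of ∂_1 are all 1, so H_0 ≅ Z.
  H_1: rank ker ∂_1 − rank ∂_2 = (3 − 2) − 1 = 0, and the invariant factors of ∂_2 are all 1, so H_1 ≅ 0.
  H_2: rank ker ∂_2 − rank ∂_3 = (1 − 1) − 0 = 0, and there is no ∂_3, so H_2 ≅ 0.

As a check, the Euler characteristic is 3 − 3 + 1 = 1, which agrees with 1 − 0 + 0 = 1.

H_0 = Z,  H_1 = 0,  H_2 = 0.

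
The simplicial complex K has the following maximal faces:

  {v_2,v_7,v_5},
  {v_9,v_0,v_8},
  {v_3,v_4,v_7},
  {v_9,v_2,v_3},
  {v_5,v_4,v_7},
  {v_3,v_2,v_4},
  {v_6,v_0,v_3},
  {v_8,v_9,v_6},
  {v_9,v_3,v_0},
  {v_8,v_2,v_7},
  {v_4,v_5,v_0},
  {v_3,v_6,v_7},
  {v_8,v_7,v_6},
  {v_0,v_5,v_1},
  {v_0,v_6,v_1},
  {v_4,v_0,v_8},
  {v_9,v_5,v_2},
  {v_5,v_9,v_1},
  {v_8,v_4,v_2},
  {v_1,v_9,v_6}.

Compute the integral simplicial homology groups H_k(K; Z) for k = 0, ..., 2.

K has 10 vertices, 30 edges, 20 triangles.
rank ∂_0 = 0, rank ∂_1 = 9 ⇒ b_0 = 10 − 0 − 9 = 1; all invariant factors of ∂_1 are 1 so no torsion. So H_0 ≅ Z.
rank ∂_1 = 9, rank ∂_2 = 20 ⇒ b_1 = 30 − 9 − 20 = 1; ∂_2 has invariant factor(s) [2] giving torsion. So H_1 ≅ Z ⊕ Z/2Z.
rank ∂_2 = 20, rank ∂_3 = 0 ⇒ b_2 = 20 − 20 − 0 = 0. So H_2 ≅ 0.

H_0 ≅ Z,  H_1 ≅ Z ⊕ Z/2Z,  H_2 = 0.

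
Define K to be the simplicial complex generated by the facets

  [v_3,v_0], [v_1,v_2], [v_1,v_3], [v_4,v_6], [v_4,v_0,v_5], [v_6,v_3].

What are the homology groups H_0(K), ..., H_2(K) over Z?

Order the vertices as v_0 < v_1 < v_2 < v_3 < v_4 < v_5 < v_6. Listing each simplex with vertices in this order, K has dimension 2 with simplices:

  0-simplices (7): [v_0], [v_1], [v_2], [v_3], [v_4], [v_5], [v_6]
  1-simplices (8): [v_0,v_3], [v_0,v_4], [v_0,v_5], [v_1,v_2], [v_1,v_3], [v_3,v_6], [v_4,v_5], [v_4,v_6]
  2-simplices (1): [v_0,v_4,v_5]

Hence C_0 ≅ Z^7, C_1 ≅ Z^8, C_2 ≅ Z^1.

The boundary map ∂_1: C_1 → C_0 is given by ∂[p,q] = [q] − [p]. For instance
  ∂[v_4,v_5] = [v_5] − [v_4].
The resulting 7×8 matrix has rank 6, and its Smith normal form has invariant factors (1,1,1,1,1,1).

Boundary ∂_2: C_2 → C_1 sends each 2-simplex [p,q,r] to [q,r] − [p,r] + [p,q]. For instance
  ∂[v_0,v_4,v_5] = [v_4,v_5] − [v_0,v_5] + [v_0,v_4].
The resulting 8×1 matrix has rank 1, and its Smith normal form has invariant factors (1).

Computing H_k = (kernel of ∂_k) / (image of ∂_{k+1}):

  H_0: rank C_0 − rank ∂_1 = 7 − 6 = 1, and the invariant factors of ∂_1 are all 1, so H_0 = Z.
  H_1: rank ker ∂_1 − rank ∂_2 = (8 − 6) − 1 = 1, and the invariant factors of ∂_2 are all 1, so H_1 = Z.
  H_2: rank ker ∂_2 − rank ∂_3 = (1 − 1) − 0 = 0, and there is no ∂_3, so H_2 = 0.

As a check, the Euler characteristic is 7 − 8 + 1 = 0, which agrees with 1 − 1 + 0 = 0.

H_0 ≅ Z,  H_1 ≅ Z,  H_2 = 0.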